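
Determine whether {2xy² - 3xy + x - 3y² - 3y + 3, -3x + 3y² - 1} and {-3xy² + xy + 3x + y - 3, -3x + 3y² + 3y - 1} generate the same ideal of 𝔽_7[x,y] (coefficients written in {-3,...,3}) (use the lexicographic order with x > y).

No, the ideals differ.

Since reduced Gröbner bases are canonical representatives of ideals under a given ordering, it suffices to compute and compare them.
Buchberger on the first generating set:
f_1 = 2xy² - 3xy + x - 3y² - 3y + 3, LT = xy².
f_2 = -3x + 3y² - 1, LT = x.

S(f_1,f_2): lcm = xy². S = 2xy - 3x + y⁴ - 3y² + 2y - 2.
  leading term xy: subtract (-3y)·f_2 from 2xy - 3x + y⁴ - 3y² + 2y - 2 → -3x + y⁴ + 2y³ - 3y² - y - 2
  leading term x: subtract (1)·f_2 from -3x + y⁴ + 2y³ - 3y² - y - 2 → y⁴ + 2y³ + y² - y - 1
  leading term y⁴: no divisor's leading term divides it; move y⁴ to the remainder.
  leading term y³: no divisor's leading term divides it; move 2y³ to the remainder.
  leading term y²: no divisor's leading term divides it; move y² to the remainder.
  leading term y: no divisor's leading term divides it; move -y to the remainder.
  leading term 1: no divisor's leading term divides it; move -1 to the remainder.
  remainder y⁴ + 2y³ + y² - y - 1 ≠ 0; add g_3 = y⁴ + 2y³ + y² - y - 1 to the basis.

The other S-polynomials (S(f_1,g_3), S(f_2,g_3)) all reduce to 0 modulo the current basis, so we have a Gröbner basis.
Inter-reduce: drop elements whose leading term is divisible by another's, tail-reduce, and make monic.
Reduced Gröbner basis: {x - y² - 2, y⁴ + 2y³ + y² - y - 1}.

Buchberger on the second generating set:
h_1 = -3xy² + xy + 3x + y - 3, LT = xy².
h_2 = -3x + 3y² + 3y - 1, LT = x.

S(h_1,h_2): lcm = xy². S = 2xy - x + y⁴ + y³ + 2y² + 2y + 1.
  leading term xy: subtract (-3y)·h_2 from 2xy - x + y⁴ + y³ + 2y² + 2y + 1 → -x + y⁴ + 3y³ - 3y² - y + 1
  leading term x: subtract (-2)·h_2 from -x + y⁴ + 3y³ - 3y² - y + 1 → y⁴ + 3y³ + 3y² - 2y - 1
  leading term y⁴: no divisor's leading term divides it; move y⁴ to the remainder.
  leading term y³: no divisor's leading term divides it; move 3y³ to the remainder.
  leading term y²: no divisor's leading term divides it; move 3y² to the remainder.
  leading term y: no divisor's leading term divides it; move -2y to the remainder.
  leading term 1: no divisor's leading term divides it; move -1 to the remainder.
  remainder y⁴ + 3y³ + 3y² - 2y - 1 ≠ 0; add k_3 = y⁴ + 3y³ + 3y² - 2y - 1 to the basis.

The other S-polynomials (S(h_1,k_3), S(h_2,k_3)) all reduce to 0 modulo the current basis, so we have a Gröbner basis.
Inter-reduce: drop elements whose leading term is divisible by another's, tail-reduce, and make monic.
Reduced Gröbner basis: {x - y² - y - 2, y⁴ + 3y³ + 3y² - 2y - 1}.

These differ, so the ideals are not equal.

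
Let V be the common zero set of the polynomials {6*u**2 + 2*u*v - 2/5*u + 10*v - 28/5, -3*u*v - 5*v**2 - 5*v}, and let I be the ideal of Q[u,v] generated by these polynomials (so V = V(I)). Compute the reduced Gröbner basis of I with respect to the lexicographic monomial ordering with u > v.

G = {u**2 - 1/15*u - 5/9*v**2 + 10/9*v - 14/15, u*v + 5/3*v**2 + 5/3*v, v**3 + 61/20*v**2 + 22/25*v}

f_1 = 6*u**2 + 2*u*v - 2/5*u + 10*v - 28/5, LT = u**2.
f_2 = -3*u*v - 5*v**2 - 5*v, LT = u*v.

S(f_1,f_2): lcm = u**2*v. S = -4/3*u*v**2 - 26/15*u*v + 5/3*v**2 - 14/15*v.
  leading term u*v**2: subtract (4/9*v)·f_2 from -4/3*u*v**2 - 26/15*u*v + 5/3*v**2 - 14/15*v → -26/15*u*v + 20/9*v**3 + 35/9*v**2 - 14/15*v
  leading term u*v: subtract (26/45)·f_2 from -26/15*u*v + 20/9*v**3 + 35/9*v**2 - 14/15*v → 20/9*v**3 + 61/9*v**2 + 88/45*v
  leading term v**3: no divisor's leading term divides it; move 20/9*v**3 to the remainder.
  leading term v**2: no divisor's leading term divides it; move 61/9*v**2 to the remainder.
  leading term v: no divisor's leading term divides it; move 88/45*v to the remainder.
  remainder 20/9*v**3 + 61/9*v**2 + 88/45*v ≠ 0; add g_3 = 20/9*v**3 + 61/9*v**2 + 88/45*v to the basis.

The other S-polynomials (S(f_1,g_3), S(f_2,g_3)) all reduce to 0 modulo the current basis, so we have a Gröbner basis.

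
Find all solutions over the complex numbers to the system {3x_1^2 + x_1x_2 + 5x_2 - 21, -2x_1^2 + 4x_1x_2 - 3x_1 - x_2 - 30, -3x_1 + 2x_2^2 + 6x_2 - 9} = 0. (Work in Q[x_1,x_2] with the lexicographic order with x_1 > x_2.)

{(-3, -3)}

Compute a lex Gröbner basis by Buchberger's algorithm.
f_1 = 3x_1^2 + x_1x_2 + 5x_2 - 21, LT = x_1^2.
f_2 = -2x_1^2 + 4x_1x_2 - 3x_1 - x_2 - 30, LT = x_1^2.
f_3 = -3x_1 + 2x_2^2 + 6x_2 - 9, LT = x_1.

S(f_1,f_2): lcm = x_1^2. S = 7/3x_1x_2 - 3/2x_1 + 7/6x_2 - 22.
  reduce S modulo (f_1, f_2, f_3):
  remainder 14/9x_2^3 + 11/3x_2^2 - 53/6x_2 - 35/2 ≠ 0; add h_4 = 14/9x_2^3 + 11/3x_2^2 - 53/6x_2 - 35/2 to the basis.

S(f_1,f_3): lcm = x_1^2. S = 2/3x_1x_2^2 + 7/3x_1x_2 - 3x_1 + 5/3x_2 - 7.
  reduce S modulo (f_1, f_2, f_3, h_4):
  remainder -169/147x_2^2 + 202/49x_2 + 159/7 ≠ 0; add h_5 = -169/147x_2^2 + 202/49x_2 + 159/7 to the basis.

S(h_4,h_5): lcm = x_2^3. S = 14061/2366x_2^2 + 66621/4732x_2 - 45/4.
  reduce S modulo (f_1, f_2, f_3, h_4, h_5):
  remainder 4042983/114244x_2 + 12128949/114244 ≠ 0; add h_6 = 4042983/114244x_2 + 12128949/114244 to the basis.

The other S-polynomials (S(f_2,f_3), S(f_1,h_4), S(f_2,h_4), S(f_3,h_4), S(f_1,h_5), S(f_2,h_5), S(f_3,h_5), S(f_1,h_6), S(f_2,h_6), S(f_3,h_6), S(h_4,h_6), S(h_5,h_6)) all reduce to 0 modulo the current basis, so we have a Gröbner basis.
Inter-reduce: drop elements whose leading term is divisible by another's, tail-reduce, and make monic.
Reduced Gröbner basis: {x_1 + 3, x_2 + 3}.

Elimination: the polynomial x_2 + 3 lies in the elimination ideal for x_2, so x_2 ∈ {-3}. For each such x_2, the remaining basis elements (now univariate) give the rest of the solution.
  x_2 = -3: the earlier basis element becomes x_1 + 3 = 0, giving x_1 = -3 — point (-3, -3).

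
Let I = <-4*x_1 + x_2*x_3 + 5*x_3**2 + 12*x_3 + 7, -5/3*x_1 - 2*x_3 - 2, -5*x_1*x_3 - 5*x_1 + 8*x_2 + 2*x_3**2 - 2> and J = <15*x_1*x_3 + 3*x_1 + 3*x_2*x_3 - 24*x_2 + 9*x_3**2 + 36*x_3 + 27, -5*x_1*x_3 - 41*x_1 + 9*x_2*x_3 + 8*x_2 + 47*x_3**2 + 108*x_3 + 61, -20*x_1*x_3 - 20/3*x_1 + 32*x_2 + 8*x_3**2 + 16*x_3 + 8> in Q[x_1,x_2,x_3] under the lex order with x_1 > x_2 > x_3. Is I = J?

Yes, the ideals are equal.

For a fixed monomial order, each ideal has a unique reduced Gröbner basis; comparing bases decides equality.
Buchberger on the first generating set:
f_1 = -4*x_1 + x_2*x_3 + 5*x_3**2 + 12*x_3 + 7, LT = x_1.
f_2 = -5/3*x_1 - 2*x_3 - 2, LT = x_1.
f_3 = -5*x_1*x_3 - 5*x_1 + 8*x_2 + 2*x_3**2 - 2, LT = x_1*x_3.

S(f_1,f_2): lcm = x_1. S = -1/4*x_2*x_3 - 5/4*x_3**2 - 21/5*x_3 - 59/20.
  reduce S modulo (f_1, f_2, f_3):
  remainder -1/4*x_2*x_3 - 5/4*x_3**2 - 21/5*x_3 - 59/20 ≠ 0; add g_4 = -1/4*x_2*x_3 - 5/4*x_3**2 - 21/5*x_3 - 59/20 to the basis.

S(f_1,f_3): lcm = x_1*x_3. S = -x_1 - 1/4*x_2*x_3**2 + 8/5*x_2 - 5/4*x_3**3 - 13/5*x_3**2 - 7/4*x_3 - 2/5.
  reduce S modulo (f_1, f_2, f_3, g_4):
  remainder 8/5*x_2 + 8/5*x_3**2 + 12/5*x_3 + 4/5 ≠ 0; add g_5 = 8/5*x_2 + 8/5*x_3**2 + 12/5*x_3 + 4/5 to the basis.

S(g_4,g_5): lcm = x_2*x_3. S = -x_3**3 + 7/2*x_3**2 + 163/10*x_3 + 59/5.
  reduce S modulo (f_1, f_2, f_3, g_4, g_5):
  remainder -x_3**3 + 7/2*x_3**2 + 163/10*x_3 + 59/5 ≠ 0; add g_6 = -x_3**3 + 7/2*x_3**2 + 163/10*x_3 + 59/5 to the basis.

The other S-polynomials (S(f_2,f_3), S(f_1,g_4), S(f_2,g_4), S(f_3,g_4), S(f_1,g_5), S(f_2,g_5), S(f_3,g_5), S(f_1,g_6), S(f_2,g_6), S(f_3,g_6), S(g_4,g_6), S(g_5,g_6)) all reduce to 0 modulo the current basis, so we have a Gröbner basis.
Inter-reduce: drop elements whose leading term is divisible by another's, tail-reduce, and make monic.
Reduced Gröbner basis: {x_1 + 6/5*x_3 + 6/5, x_2 + x_3**2 + 3/2*x_3 + 1/2, x_3**3 - 7/2*x_3**2 - 163/10*x_3 - 59/5}.

Buchberger on the second generating set:
h_1 = 15*x_1*x_3 + 3*x_1 + 3*x_2*x_3 - 24*x_2 + 9*x_3**2 + 36*x_3 + 27, LT = x_1*x_3.
h_2 = -5*x_1*x_3 - 41*x_1 + 9*x_2*x_3 + 8*x_2 + 47*x_3**2 + 108*x_3 + 61, LT = x_1*x_3.
h_3 = -20*x_1*x_3 - 20/3*x_1 + 32*x_2 + 8*x_3**2 + 16*x_3 + 8, LT = x_1*x_3.

S(h_1,h_2): lcm = x_1*x_3. S = -8*x_1 + 2*x_2*x_3 + 10*x_3**2 + 24*x_3 + 14.
  reduce S modulo (h_1, h_2, h_3):
  remainder -8*x_1 + 2*x_2*x_3 + 10*x_3**2 + 24*x_3 + 14 ≠ 0; add k_4 = -8*x_1 + 2*x_2*x_3 + 10*x_3**2 + 24*x_3 + 14 to the basis.

S(h_1,h_3): lcm = x_1*x_3. S = -2/15*x_1 + 1/5*x_2*x_3 + x_3**2 + 16/5*x_3 + 11/5.
  reduce S modulo (h_1, h_2, h_3, k_4):
  remainder 1/6*x_2*x_3 + 5/6*x_3**2 + 14/5*x_3 + 59/30 ≠ 0; add k_5 = 1/6*x_2*x_3 + 5/6*x_3**2 + 14/5*x_3 + 59/30 to the basis.

S(h_1,k_4): lcm = x_1*x_3. S = 1/5*x_1 + 1/4*x_2*x_3**2 + 1/5*x_2*x_3 - 8/5*x_2 + 5/4*x_3**3 + 18/5*x_3**2 + 83/20*x_3 + 9/5.
  reduce S modulo (h_1, h_2, h_3, k_4, k_5):
  remainder -8/5*x_2 - 8/5*x_3**2 - 12/5*x_3 - 4/5 ≠ 0; add k_6 = -8/5*x_2 - 8/5*x_3**2 - 12/5*x_3 - 4/5 to the basis.

S(h_1,k_5): lcm = x_1*x_2*x_3. S = 1/5*x_1*x_2 - 5*x_1*x_3**2 - 84/5*x_1*x_3 - 59/5*x_1 + 1/5*x_2**2*x_3 - 8/5*x_2**2 + 3/5*x_2*x_3**2 + 12/5*x_2*x_3 + 9/5*x_2.
  reduce S modulo (h_1, h_2, h_3, k_4, k_5, k_6):
  remainder -8*x_3**3 + 28*x_3**2 + 652/5*x_3 + 472/5 ≠ 0; add k_7 = -8*x_3**3 + 28*x_3**2 + 652/5*x_3 + 472/5 to the basis.

The other S-polynomials (S(h_2,h_3), S(h_2,k_4), S(h_3,k_4), S(h_2,k_5), S(h_3,k_5), S(k_4,k_5), S(h_1,k_6), S(h_2,k_6), S(h_3,k_6), S(k_4,k_6), S(k_5,k_6), S(h_1,k_7), S(h_2,k_7), S(h_3,k_7), S(k_4,k_7), S(k_5,k_7), S(k_6,k_7)) all reduce to 0 modulo the current basis, so we have a Gröbner basis.
Inter-reduce: drop elements whose leading term is divisible by another's, tail-reduce, and make monic.
Reduced Gröbner basis: {x_1 + 6/5*x_3 + 6/5, x_2 + x_3**2 + 3/2*x_3 + 1/2, x_3**3 - 7/2*x_3**2 - 163/10*x_3 - 59/5}.

Same reduced basis, so the two generating sets span the same ideal.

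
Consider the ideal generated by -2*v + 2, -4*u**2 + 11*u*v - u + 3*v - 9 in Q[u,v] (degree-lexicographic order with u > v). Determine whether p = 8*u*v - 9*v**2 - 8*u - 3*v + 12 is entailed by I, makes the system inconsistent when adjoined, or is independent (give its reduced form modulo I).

First compute the reduced Gröbner basis of I by Buchberger's algorithm.
f_1 = -2*v + 2, LT = v.
f_2 = -4*u**2 + 11*u*v - u + 3*v - 9, LT = u**2.

The S-polynomials (S(f_1,f_2)) all reduce to 0 modulo the current basis, so we have a Gröbner basis.
Inter-reduce: drop elements whose leading term is divisible by another's, tail-reduce, and make monic.
Reduced Gröbner basis: {u**2 - 5/2*u + 3/2, v - 1}.
Label its elements g_1 = u**2 - 5/2*u + 3/2, g_2 = v - 1.

Reduce p = 8*u*v - 9*v**2 - 8*u - 3*v + 12 modulo G:
  leading term u*v: subtract (8*u)·g_2 from 8*u*v - 9*v**2 - 8*u - 3*v + 12 → -9*v**2 - 3*v + 12
  leading term v**2: subtract (-9*v)·g_2 from -9*v**2 - 3*v + 12 → -12*v + 12
  leading term v: subtract (-12)·g_2 from -12*v + 12 → 0
  normal form = 0.
Since the normal form is 0, p ∈ I.

8*u*v - 9*v**2 - 8*u - 3*v + 12 lies in I (it reduces to 0).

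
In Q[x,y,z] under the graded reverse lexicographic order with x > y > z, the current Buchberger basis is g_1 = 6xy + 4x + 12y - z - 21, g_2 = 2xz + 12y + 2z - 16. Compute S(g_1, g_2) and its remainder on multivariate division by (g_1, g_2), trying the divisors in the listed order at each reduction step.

lcm(LM(g_1), LM(g_2)) = xyz.
S = (lcm/LT(g_1))·g_1 − (lcm/LT(g_2))·g_2 = -6y^2 + 2/3xz + yz - 1/6z^2 + 8y - 7/2z.
Reduce S modulo (g_1, g_2) in that order:
  leading term y^2: no divisor's leading term divides it; move -6y^2 to the remainder.
  leading term xz: subtract (1/3)·g_2 from 2/3xz + yz - 1/6z^2 + 8y - 7/2z → yz - 1/6z^2 + 4y - 25/6z + 16/3
  leading term yz: no divisor's leading term divides it; move yz to the remainder.
  leading term z^2: no divisor's leading term divides it; move -1/6z^2 to the remainder.
  leading term y: no divisor's leading term divides it; move 4y to the remainder.
  leading term z: no divisor's leading term divides it; move -25/6z to the remainder.
  leading term 1: no divisor's leading term divides it; move 16/3 to the remainder.
The remainder -6y^2 + yz - 1/6z^2 + 4y - 25/6z + 16/3 is nonzero, so it would be added as the next basis element.

S(g_1, g_2) = -6y^2 + 2/3xz + yz - 1/6z^2 + 8y - 7/2z; remainder on division = -6y^2 + yz - 1/6z^2 + 4y - 25/6z + 16/3.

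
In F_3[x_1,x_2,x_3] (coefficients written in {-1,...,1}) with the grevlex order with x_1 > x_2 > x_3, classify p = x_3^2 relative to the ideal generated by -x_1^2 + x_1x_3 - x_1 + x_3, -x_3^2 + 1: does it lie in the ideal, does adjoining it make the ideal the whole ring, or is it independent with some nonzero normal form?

Adjoining x_3^2 makes the ideal the whole ring: the system is inconsistent.

First compute the reduced Gröbner basis of I by Buchberger's algorithm.
f_1 = -x_1^2 + x_1x_3 - x_1 + x_3, LT = x_1^2.
f_2 = -x_3^2 + 1, LT = x_3^2.

The S-polynomials (S(f_1,f_2)) all reduce to 0 modulo the current basis, so we have a Gröbner basis.
Inter-reduce: drop elements whose leading term is divisible by another's, tail-reduce, and make monic.
Reduced Gröbner basis: {x_1^2 - x_1x_3 + x_1 - x_3, x_3^2 - 1}.
Label its elements g_1 = x_1^2 - x_1x_3 + x_1 - x_3, g_2 = x_3^2 - 1.

Reduce p = x_3^2 modulo G:
  leading term x_3^2: subtract (1)·g_2 from x_3^2 → 1
  leading term 1: no divisor's leading term divides it; move 1 to the remainder.
  normal form = 1.
The normal form is nonzero, so p ∉ I. Since p minus its normal form lies in I, I + (p) = I + (r) where r = 1; decide whether this ideal is the whole ring.
Here r = 1 is a nonzero constant, hence a unit: 1 ∈ I + (p), the Gröbner basis of I + (p) is {1}, and the enlarged system has no common solution — adjoining p is inconsistent.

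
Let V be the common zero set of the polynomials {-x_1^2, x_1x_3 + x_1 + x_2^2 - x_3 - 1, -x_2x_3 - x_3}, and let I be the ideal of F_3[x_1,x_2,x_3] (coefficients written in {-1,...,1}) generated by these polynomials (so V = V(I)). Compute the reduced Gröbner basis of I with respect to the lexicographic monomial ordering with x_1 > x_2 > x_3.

The reduced Gröbner basis is the canonical form of the ideal for this ordering.

f_1 = -x_1^2, LT = x_1^2.
f_2 = x_1x_3 + x_1 + x_2^2 - x_3 - 1, LT = x_1x_3.
f_3 = -x_2x_3 - x_3, LT = x_2x_3.

S(f_1,f_2): lcm = x_1^2x_3. S = -x_1^2 - x_1x_2^2 + x_1x_3 + x_1.
  reduce S modulo (f_1, f_2, f_3):
  remainder -x_1x_2^2 - x_2^2 + x_3 + 1 ≠ 0; add g_4 = -x_1x_2^2 - x_2^2 + x_3 + 1 to the basis.

S(f_2,f_3): lcm = x_1x_2x_3. S = x_1x_2 - x_1x_3 + x_2^3 - x_2x_3 - x_2.
  reduce S modulo (f_1, f_2, f_3, g_4):
  remainder x_1x_2 + x_1 + x_2^3 + x_2^2 - x_2 - 1 ≠ 0; add g_5 = x_1x_2 + x_1 + x_2^3 + x_2^2 - x_2 - 1 to the basis.

S(f_2,g_4): lcm = x_1x_2^2x_3. S = x_1x_2^2 + x_2^4 + x_2^2x_3 - x_2^2 + x_3^2 + x_3.
  reduce S modulo (f_1, f_2, f_3, g_4, g_5):
  remainder x_2^4 + x_2^2 + x_3^2 + 1 ≠ 0; add g_6 = x_2^4 + x_2^2 + x_3^2 + 1 to the basis.

S(f_3,g_4): lcm = x_1x_2^2x_3. S = x_1x_2x_3 - x_2^2x_3 + x_3^2 + x_3.
  reduce S modulo (f_1, f_2, f_3, g_4, g_5, g_6):
  remainder x_1 + x_2^2 + x_3^2 - x_3 - 1 ≠ 0; add g_7 = x_1 + x_2^2 + x_3^2 - x_3 - 1 to the basis.

S(f_3,g_6): lcm = x_2^4x_3. S = x_2^3x_3 - x_2^2x_3 - x_3^3 - x_3.
  reduce S modulo (f_1, f_2, f_3, g_4, g_5, g_6, g_7):
  remainder -x_3^3 ≠ 0; add g_8 = -x_3^3 to the basis.

The other S-polynomials (S(f_1,f_3), S(f_1,g_4), S(f_1,g_5), S(f_2,g_5), S(f_3,g_5), S(g_4,g_5), S(f_1,g_6), S(f_2,g_6), S(g_4,g_6), S(g_5,g_6), S(f_1,g_7), S(f_2,g_7), S(f_3,g_7), S(g_4,g_7), S(g_5,g_7), S(g_6,g_7), S(f_1,g_8), S(f_2,g_8), S(f_3,g_8), S(g_4,g_8), S(g_5,g_8), S(g_6,g_8), S(g_7,g_8)) all reduce to 0 modulo the current basis, so we have a Gröbner basis.
Inter-reduce: drop elements whose leading term is divisible by another's, tail-reduce, and make monic.

G = {x_1 + x_2^2 + x_3^2 - x_3 - 1, x_2^4 + x_2^2 + x_3^2 + 1, x_2x_3 + x_3, x_3^3}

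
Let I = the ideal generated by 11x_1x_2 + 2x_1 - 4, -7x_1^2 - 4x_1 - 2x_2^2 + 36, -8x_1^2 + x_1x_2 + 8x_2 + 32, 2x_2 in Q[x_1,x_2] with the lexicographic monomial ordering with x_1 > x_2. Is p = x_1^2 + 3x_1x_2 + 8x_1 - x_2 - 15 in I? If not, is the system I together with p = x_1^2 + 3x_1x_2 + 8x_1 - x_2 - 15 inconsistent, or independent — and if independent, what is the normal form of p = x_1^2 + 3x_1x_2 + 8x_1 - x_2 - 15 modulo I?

Adjoining x_1^2 + 3x_1x_2 + 8x_1 - x_2 - 15 makes the ideal the whole ring: the system is inconsistent.

First compute the reduced Gröbner basis of I by Buchberger's algorithm.
f_1 = 11x_1x_2 + 2x_1 - 4, LT = x_1x_2.
f_2 = -7x_1^2 - 4x_1 - 2x_2^2 + 36, LT = x_1^2.
f_3 = -8x_1^2 + x_1x_2 + 8x_2 + 32, LT = x_1^2.
f_4 = 2x_2, LT = x_2.

S(f_1,f_2): lcm = x_1^2x_2. S = 2/11x_1^2 - 4/7x_1x_2 - 4/11x_1 - 2/7x_2^3 + 36/7x_2.
  reduce S modulo (f_1, f_2, f_3, f_4):
  remainder -4/11x_1 + 8/11 ≠ 0; add h_5 = -4/11x_1 + 8/11 to the basis.

The other S-polynomials (S(f_1,f_3), S(f_1,f_4), S(f_2,f_3), S(f_2,f_4), S(f_3,f_4), S(f_1,h_5), S(f_2,h_5), S(f_3,h_5), S(f_4,h_5)) all reduce to 0 modulo the current basis, so we have a Gröbner basis.
Inter-reduce: drop elements whose leading term is divisible by another's, tail-reduce, and make monic.
Reduced Gröbner basis: {x_1 - 2, x_2}.
Label its elements g_1 = x_1 - 2, g_2 = x_2.

Reduce p = x_1^2 + 3x_1x_2 + 8x_1 - x_2 - 15 modulo G:
  leading term x_1^2: subtract (x_1)·g_1 from x_1^2 + 3x_1x_2 + 8x_1 - x_2 - 15 → 3x_1x_2 + 10x_1 - x_2 - 15
  leading term x_1x_2: subtract (3x_2)·g_1 from 3x_1x_2 + 10x_1 - x_2 - 15 → 10x_1 + 5x_2 - 15
  leading term x_1: subtract (10)·g_1 from 10x_1 + 5x_2 - 15 → 5x_2 + 5
  leading term x_2: subtract (5)·g_2 from 5x_2 + 5 → 5
  leading term 1: no divisor's leading term divides it; move 5 to the remainder.
  normal form = 5.
The normal form is nonzero, so p ∉ I. Since p minus its normal form lies in I, I + (p) = I + (r) where r = 5; decide whether this ideal is the whole ring.
Here r = 5 is a nonzero constant, hence a unit: 1 ∈ I + (p), the Gröbner basis of I + (p) is {1}, and the enlarged system has no common solution — adjoining p is inconsistent.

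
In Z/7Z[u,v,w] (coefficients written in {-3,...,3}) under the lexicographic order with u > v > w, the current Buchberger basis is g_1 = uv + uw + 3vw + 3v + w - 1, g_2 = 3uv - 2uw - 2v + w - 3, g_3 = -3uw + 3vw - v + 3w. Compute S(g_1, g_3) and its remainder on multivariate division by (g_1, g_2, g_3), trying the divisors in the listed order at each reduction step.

lcm(LM(g_1), LM(g_3)) = uvw.
S = (lcm/LT(g_1))·g_1 − (lcm/LT(g_3))·g_3 = uw^2 + v^2w + 2v^2 + 3vw^2 - 3vw + w^2 - w.
Reduce S modulo (g_1, g_2, g_3) in that order:
  leading term uw^2: subtract (2w)·g_3 from uw^2 + v^2w + 2v^2 + 3vw^2 - 3vw + w^2 - w → v^2w + 2v^2 - 3vw^2 - vw + 2w^2 - w
  leading term v^2w: no divisor's leading term divides it; move v^2w to the remainder.
  leading term v^2: no divisor's leading term divides it; move 2v^2 to the remainder.
  leading term vw^2: no divisor's leading term divides it; move -3vw^2 to the remainder.
  leading term vw: no divisor's leading term divides it; move -vw to the remainder.
  leading term w^2: no divisor's leading term divides it; move 2w^2 to the remainder.
  leading term w: no divisor's leading term divides it; move -w to the remainder.
The remainder v^2w + 2v^2 - 3vw^2 - vw + 2w^2 - w is nonzero, so it would be added as the next basis element.

S(g_1, g_3) = uw^2 + v^2w + 2v^2 + 3vw^2 - 3vw + w^2 - w; remainder on division = v^2w + 2v^2 - 3vw^2 - vw + 2w^2 - w.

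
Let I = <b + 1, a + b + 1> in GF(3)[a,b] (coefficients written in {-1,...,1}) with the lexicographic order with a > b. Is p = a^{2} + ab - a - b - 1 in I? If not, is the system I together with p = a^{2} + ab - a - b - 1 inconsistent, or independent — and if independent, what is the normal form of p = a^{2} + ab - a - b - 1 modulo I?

First compute the reduced Gröbner basis of I by Buchberger's algorithm.
f_1 = b + 1, LT = b.
f_2 = a + b + 1, LT = a.

The S-polynomials (S(f_1,f_2)) all reduce to 0 modulo the current basis, so we have a Gröbner basis.
Inter-reduce: drop elements whose leading term is divisible by another's, tail-reduce, and make monic.
Reduced Gröbner basis: {a, b + 1}.
Label its elements g_1 = a, g_2 = b + 1.

Reduce p = a^{2} + ab - a - b - 1 modulo G:
  leading term a^{2}: subtract (a)·g_1 from a^{2} + ab - a - b - 1 → ab - a - b - 1
  leading term ab: subtract (b)·g_1 from ab - a - b - 1 → -a - b - 1
  leading term a: subtract (-1)·g_1 from -a - b - 1 → -b - 1
  leading term b: subtract (-1)·g_2 from -b - 1 → 0
  normal form = 0.
Since the normal form is 0, p ∈ I.

a^{2} + ab - a - b - 1 lies in I (it reduces to 0).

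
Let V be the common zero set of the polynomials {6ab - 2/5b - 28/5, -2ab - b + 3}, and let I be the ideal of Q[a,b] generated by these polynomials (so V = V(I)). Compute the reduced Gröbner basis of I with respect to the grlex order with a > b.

G = {a - 1, b - 1}

f_1 = 6ab - 2/5b - 28/5, LT = ab.
f_2 = -2ab - b + 3, LT = ab.

S(f_1,f_2): lcm = ab. S = -17/30b + 17/30.
  reduce S modulo (f_1, f_2):
  remainder -17/30b + 17/30 ≠ 0; add g_3 = -17/30b + 17/30 to the basis.

S(f_1,g_3): lcm = ab. S = a - 1/15b - 14/15.
  reduce S modulo (f_1, f_2, g_3):
  remainder a - 1 ≠ 0; add g_4 = a - 1 to the basis.

The other S-polynomials (S(f_2,g_3), S(f_1,g_4), S(f_2,g_4), S(g_3,g_4)) all reduce to 0 modulo the current basis, so we have a Gröbner basis.
Inter-reduce: drop elements whose leading term is divisible by another's, tail-reduce, and make monic.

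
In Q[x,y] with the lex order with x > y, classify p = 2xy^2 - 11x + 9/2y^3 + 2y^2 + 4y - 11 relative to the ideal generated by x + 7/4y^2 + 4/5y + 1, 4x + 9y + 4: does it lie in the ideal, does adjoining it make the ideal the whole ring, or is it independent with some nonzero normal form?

First compute the reduced Gröbner basis of I by Buchberger's algorithm.
f_1 = x + 7/4y^2 + 4/5y + 1, LT = x.
f_2 = 4x + 9y + 4, LT = x.

S(f_1,f_2): lcm = x. S = 7/4y^2 - 29/20y.
  leading term y^2: no divisor's leading term divides it; move 7/4y^2 to the remainder.
  leading term y: no divisor's leading term divides it; move -29/20y to the remainder.
  remainder 7/4y^2 - 29/20y ≠ 0; add h_3 = 7/4y^2 - 29/20y to the basis.

The other S-polynomials (S(f_1,h_3), S(f_2,h_3)) all reduce to 0 modulo the current basis, so we have a Gröbner basis.
Inter-reduce: drop elements whose leading term is divisible by another's, tail-reduce, and make monic.
Reduced Gröbner basis: {x + 9/4y + 1, y^2 - 29/35y}.
Label its elements g_1 = x + 9/4y + 1, g_2 = y^2 - 29/35y.

Reduce p = 2xy^2 - 11x + 9/2y^3 + 2y^2 + 4y - 11 modulo G:
  leading term xy^2: subtract (2y^2)·g_1 from 2xy^2 - 11x + 9/2y^3 + 2y^2 + 4y - 11 → -11x + 4y - 11
  leading term x: subtract (-11)·g_1 from -11x + 4y - 11 → 115/4y
  leading term y: no divisor's leading term divides it; move 115/4y to the remainder.
  normal form = 115/4y.
The normal form is nonzero, so p ∉ I. Since p minus its normal form lies in I, I + (p) = I + (r) where r = 115/4y; decide whether this ideal is the whole ring.
Run Buchberger on G together with r (pairs among the g_i already reduce to 0 since G is a Gröbner basis):
g_1 = x + 9/4y + 1, LT = x.
g_2 = y^2 - 29/35y, LT = y^2.
r = 115/4y, LT = y.

The S-polynomials (S(g_1,g_2), S(g_1,r), S(g_2,r)) all reduce to 0 modulo the current basis, so we have a Gröbner basis.
Inter-reduce: drop elements whose leading term is divisible by another's, tail-reduce, and make monic.
Reduced Gröbner basis: {x + 1, y}.
The reduced Gröbner basis of I + (p) is {x + 1, y} ≠ {1}, a proper ideal, so the enlarged system stays consistent: p is independent of I, with normal form 115/4y.

Ideal membership is decidable via reduction modulo a Gröbner basis.

2xy^2 - 11x + 9/2y^3 + 2y^2 + 4y - 11 is independent of I; its normal form modulo I is 115/4y.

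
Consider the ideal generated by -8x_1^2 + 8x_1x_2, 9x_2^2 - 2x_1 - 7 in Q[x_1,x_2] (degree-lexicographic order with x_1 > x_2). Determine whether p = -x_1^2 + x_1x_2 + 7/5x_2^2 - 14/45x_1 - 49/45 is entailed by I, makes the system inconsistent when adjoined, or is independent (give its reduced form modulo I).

First compute the reduced Gröbner basis of I by Buchberger's algorithm.
f_1 = -8x_1^2 + 8x_1x_2, LT = x_1^2.
f_2 = 9x_2^2 - 2x_1 - 7, LT = x_2^2.

The S-polynomials (S(f_1,f_2)) all reduce to 0 modulo the current basis, so we have a Gröbner basis.
Inter-reduce: drop elements whose leading term is divisible by another's, tail-reduce, and make monic.
Reduced Gröbner basis: {x_1^2 - x_1x_2, x_2^2 - 2/9x_1 - 7/9}.
Label its elements g_1 = x_1^2 - x_1x_2, g_2 = x_2^2 - 2/9x_1 - 7/9.

Reduce p = -x_1^2 + x_1x_2 + 7/5x_2^2 - 14/45x_1 - 49/45 modulo G:
  leading term x_1^2: subtract (-1)·g_1 from -x_1^2 + x_1x_2 + 7/5x_2^2 - 14/45x_1 - 49/45 → 7/5x_2^2 - 14/45x_1 - 49/45
  leading term x_2^2: subtract (7/5)·g_2 from 7/5x_2^2 - 14/45x_1 - 49/45 → 0
  normal form = 0.
Since the normal form is 0, p ∈ I.

Ideal membership is decidable via reduction modulo a Gröbner basis.

-x_1^2 + x_1x_2 + 7/5x_2^2 - 14/45x_1 - 49/45 lies in I (it reduces to 0).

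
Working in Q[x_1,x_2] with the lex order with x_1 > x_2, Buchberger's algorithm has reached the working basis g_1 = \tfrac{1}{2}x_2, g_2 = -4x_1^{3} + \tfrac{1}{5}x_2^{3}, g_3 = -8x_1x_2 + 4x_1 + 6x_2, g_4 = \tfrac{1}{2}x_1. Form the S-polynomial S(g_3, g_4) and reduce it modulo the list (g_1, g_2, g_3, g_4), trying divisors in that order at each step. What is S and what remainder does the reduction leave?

lcm(LM(g_3), LM(g_4)) = x_1x_2.
S = (lcm/LT(g_3))·g_3 − (lcm/LT(g_4))·g_4 = -\tfrac{1}{2}x_1 - \tfrac{3}{4}x_2.
Reduce S modulo (g_1, g_2, g_3, g_4) in that order:
  leading term x_1: subtract (-1)·g_4 from -\tfrac{1}{2}x_1 - \tfrac{3}{4}x_2 → -\tfrac{3}{4}x_2
  leading term x_2: subtract (-\tfrac{3}{2})·g_1 from -\tfrac{3}{4}x_2 → 0
The remainder is 0, so this S-polynomial contributes no new basis element.
An S-polynomial is built so that the two leading terms cancel; whether anything survives reduction is exactly the Gröbner-basis criterion.

S(g_3, g_4) = -\tfrac{1}{2}x_1 - \tfrac{3}{4}x_2; remainder on division = 0.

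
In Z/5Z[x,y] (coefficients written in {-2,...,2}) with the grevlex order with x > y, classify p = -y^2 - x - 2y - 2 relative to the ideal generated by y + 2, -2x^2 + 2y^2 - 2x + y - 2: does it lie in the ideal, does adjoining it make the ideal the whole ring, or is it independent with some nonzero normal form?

-y^2 - x - 2y - 2 is independent of I; its normal form modulo I is -x - 2.

First compute the reduced Gröbner basis of I by Buchberger's algorithm.
f_1 = y + 2, LT = y.
f_2 = -2x^2 + 2y^2 - 2x + y - 2, LT = x^2.

The S-polynomials (S(f_1,f_2)) all reduce to 0 modulo the current basis, so we have a Gröbner basis.
Inter-reduce: drop elements whose leading term is divisible by another's, tail-reduce, and make monic.
Reduced Gröbner basis: {x^2 + x - 2, y + 2}.
Label its elements g_1 = x^2 + x - 2, g_2 = y + 2.

Reduce p = -y^2 - x - 2y - 2 modulo G:
  leading term y^2: subtract (-y)·g_2 from -y^2 - x - 2y - 2 → -x - 2
  leading term x: no divisor's leading term divides it; move -x to the remainder.
  leading term 1: no divisor's leading term divides it; move -2 to the remainder.
  normal form = -x - 2.
The normal form is nonzero, so p ∉ I. Since p minus its normal form lies in I, I + (p) = I + (r) where r = -x - 2; decide whether this ideal is the whole ring.
Run Buchberger on G together with r (pairs among the g_i already reduce to 0 since G is a Gröbner basis):
g_1 = x^2 + x - 2, LT = x^2.
g_2 = y + 2, LT = y.
r = -x - 2, LT = x.

The S-polynomials (S(g_1,g_2), S(g_1,r), S(g_2,r)) all reduce to 0 modulo the current basis, so we have a Gröbner basis.
Inter-reduce: drop elements whose leading term is divisible by another's, tail-reduce, and make monic.
Reduced Gröbner basis: {x + 2, y + 2}.
The reduced Gröbner basis of I + (p) is {x + 2, y + 2} ≠ {1}, a proper ideal, so the enlarged system stays consistent: p is independent of I, with normal form -x - 2.

Ideal membership is decidable via reduction modulo a Gröbner basis.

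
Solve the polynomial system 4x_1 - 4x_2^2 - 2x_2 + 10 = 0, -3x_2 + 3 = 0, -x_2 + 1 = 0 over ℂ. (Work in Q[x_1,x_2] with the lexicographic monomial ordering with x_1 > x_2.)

{(-1, 1)}

Compute a lex Gröbner basis by Buchberger's algorithm.
f_1 = 4x_1 - 4x_2^2 - 2x_2 + 10, LT = x_1.
f_2 = -3x_2 + 3, LT = x_2.
f_3 = -x_2 + 1, LT = x_2.

S(f_1,f_2): leading monomials are coprime, so the S-polynomial reduces to 0 (Buchberger's first criterion).
S(f_1,f_3): leading monomials are coprime, so the S-polynomial reduces to 0 (Buchberger's first criterion).
S(f_2,f_3): lcm = x_2. S = 0.
  remainder 0.

Every S-polynomial of the final basis reduces to 0, so we have a Gröbner basis.
Inter-reduce: drop elements whose leading term is divisible by another's, tail-reduce, and make monic.
Reduced Gröbner basis: {x_1 + 1, x_2 - 1}.

From the last basis element, x_2 - 1 = 0, so x_2 takes values in {1}. Each choice, substituted upward through the basis, yields the corresponding point(s) of the solution set.
  x_2 = 1: the earlier basis element becomes x_1 + 1 = 0, giving x_1 = -1 — point (-1, 1).
Substituting each solution back into the original system confirms all equations vanish.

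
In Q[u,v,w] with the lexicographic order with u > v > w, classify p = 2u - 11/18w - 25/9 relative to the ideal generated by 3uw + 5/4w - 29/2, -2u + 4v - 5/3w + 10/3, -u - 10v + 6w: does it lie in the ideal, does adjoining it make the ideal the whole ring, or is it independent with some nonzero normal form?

First compute the reduced Gröbner basis of I by Buchberger's algorithm.
f_1 = 3uw + 5/4w - 29/2, LT = uw.
f_2 = -2u + 4v - 5/3w + 10/3, LT = u.
f_3 = -u - 10v + 6w, LT = u.

S(f_1,f_2): lcm = uw. S = 2vw - 5/6w^2 + 25/12w - 29/6.
  leading term vw: no divisor's leading term divides it; move 2vw to the remainder.
  leading term w^2: no divisor's leading term divides it; move -5/6w^2 to the remainder.
  leading term w: no divisor's leading term divides it; move 25/12w to the remainder.
  leading term 1: no divisor's leading term divides it; move -29/6 to the remainder.
  remainder 2vw - 5/6w^2 + 25/12w - 29/6 ≠ 0; add h_4 = 2vw - 5/6w^2 + 25/12w - 29/6 to the basis.

S(f_1,f_3): lcm = uw. S = -10vw + 6w^2 + 5/12w - 29/6.
  leading term vw: subtract (-5)·h_4 from -10vw + 6w^2 + 5/12w - 29/6 → 11/6w^2 + 65/6w - 29
  leading term w^2: no divisor's leading term divides it; move 11/6w^2 to the remainder.
  leading term w: no divisor's leading term divides it; move 65/6w to the remainder.
  leading term 1: no divisor's leading term divides it; move -29 to the remainder.
  remainder 11/6w^2 + 65/6w - 29 ≠ 0; add h_5 = 11/6w^2 + 65/6w - 29 to the basis.

S(f_2,f_3): lcm = u. S = -12v + 41/6w - 5/3.
  leading term v: no divisor's leading term divides it; move -12v to the remainder.
  leading term w: no divisor's leading term divides it; move 41/6w to the remainder.
  leading term 1: no divisor's leading term divides it; move -5/3 to the remainder.
  remainder -12v + 41/6w - 5/3 ≠ 0; add h_6 = -12v + 41/6w - 5/3 to the basis.

The other S-polynomials (S(f_1,h_4), S(f_2,h_4), S(f_3,h_4), S(f_1,h_5), S(f_2,h_5), S(f_3,h_5), S(h_4,h_5), S(f_1,h_6), S(f_2,h_6), S(f_3,h_6), S(h_4,h_6), S(h_5,h_6)) all reduce to 0 modulo the current basis, so we have a Gröbner basis.
Inter-reduce: drop elements whose leading term is divisible by another's, tail-reduce, and make monic.
Reduced Gröbner basis: {u - 11/36w - 25/18, v - 41/72w + 5/36, w^2 + 65/11w - 174/11}.
Label its elements g_1 = u - 11/36w - 25/18, g_2 = v - 41/72w + 5/36, g_3 = w^2 + 65/11w - 174/11.

Reduce p = 2u - 11/18w - 25/9 modulo G:
  leading term u: subtract (2)·g_1 from 2u - 11/18w - 25/9 → 0
  normal form = 0.
Since the normal form is 0, p ∈ I.

2u - 11/18w - 25/9 lies in I (it reduces to 0).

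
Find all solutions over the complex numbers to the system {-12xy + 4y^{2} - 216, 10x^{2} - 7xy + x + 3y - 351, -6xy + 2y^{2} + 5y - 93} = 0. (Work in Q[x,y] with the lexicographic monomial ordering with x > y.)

Compute a lex Gröbner basis by Buchberger's algorithm.
f_1 = -12xy + 4y^{2} - 216, LT = xy.
f_2 = 10x^{2} - 7xy + x + 3y - 351, LT = x^{2}.
f_3 = -6xy + 2y^{2} + 5y - 93, LT = xy.

S(f_1,f_2): lcm = x^{2}y. S = \tfrac{11}{30}xy^{2} - \tfrac{1}{10}xy + 18x - \tfrac{3}{10}y^{2} + \tfrac{351}{10}y.
  leading term xy^{2}: subtract (-\tfrac{11}{360}y)·f_1 from \tfrac{11}{30}xy^{2} - \tfrac{1}{10}xy + 18x - \tfrac{3}{10}y^{2} + \tfrac{351}{10}y → -\tfrac{1}{10}xy + 18x + \tfrac{11}{90}y^{3} - \tfrac{3}{10}y^{2} + \tfrac{57}{2}y
  leading term xy: subtract (\tfrac{1}{120})·f_1 from -\tfrac{1}{10}xy + 18x + \tfrac{11}{90}y^{3} - \tfrac{3}{10}y^{2} + \tfrac{57}{2}y → 18x + \tfrac{11}{90}y^{3} - \tfrac{1}{3}y^{2} + \tfrac{57}{2}y + \tfrac{9}{5}
  leading term x: no divisor's leading term divides it; move 18x to the remainder.
  leading term y^{3}: no divisor's leading term divides it; move \tfrac{11}{90}y^{3} to the remainder.
  leading term y^{2}: no divisor's leading term divides it; move -\tfrac{1}{3}y^{2} to the remainder.
  leading term y: no divisor's leading term divides it; move \tfrac{57}{2}y to the remainder.
  leading term 1: no divisor's leading term divides it; move \tfrac{9}{5} to the remainder.
  remainder 18x + \tfrac{11}{90}y^{3} - \tfrac{1}{3}y^{2} + \tfrac{57}{2}y + \tfrac{9}{5} ≠ 0; add h_4 = 18x + \tfrac{11}{90}y^{3} - \tfrac{1}{3}y^{2} + \tfrac{57}{2}y + \tfrac{9}{5} to the basis.

S(f_1,f_3): lcm = xy. S = \tfrac{5}{6}y + \tfrac{5}{2}.
  leading term y: no divisor's leading term divides it; move \tfrac{5}{6}y to the remainder.
  leading term 1: no divisor's leading term divides it; move \tfrac{5}{2} to the remainder.
  remainder \tfrac{5}{6}y + \tfrac{5}{2} ≠ 0; add h_5 = \tfrac{5}{6}y + \tfrac{5}{2} to the basis.

The other S-polynomials (S(f_2,f_3), S(f_1,h_4), S(f_2,h_4), S(f_3,h_4), S(f_1,h_5), S(f_2,h_5), S(f_3,h_5), S(h_4,h_5)) all reduce to 0 modulo the current basis, so we have a Gröbner basis.
Inter-reduce: drop elements whose leading term is divisible by another's, tail-reduce, and make monic.
Reduced Gröbner basis: {x - 5, y + 3}.

From the last basis element, y + 3 = 0, so y takes values in {-3}. Each choice, substituted upward through the basis, yields the corresponding point(s) of the solution set.
  y = -3: the earlier basis element becomes x - 5 = 0, giving x = 5 — point (5, -3).
A lex Gröbner basis triangularizes the system, enabling back-substitution.

{(5, -3)}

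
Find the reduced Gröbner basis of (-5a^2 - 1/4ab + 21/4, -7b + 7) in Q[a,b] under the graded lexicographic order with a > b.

f_1 = -5a^2 - 1/4ab + 21/4, LT = a^2.
f_2 = -7b + 7, LT = b.

The S-polynomials (S(f_1,f_2)) all reduce to 0 modulo the current basis, so we have a Gröbner basis.

G = {a^2 + 1/20a - 21/20, b - 1}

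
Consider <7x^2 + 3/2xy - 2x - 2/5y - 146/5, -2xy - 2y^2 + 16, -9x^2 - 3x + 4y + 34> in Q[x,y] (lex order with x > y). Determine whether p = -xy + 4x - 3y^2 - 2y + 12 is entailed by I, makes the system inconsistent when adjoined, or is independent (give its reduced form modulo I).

First compute the reduced Gröbner basis of I by Buchberger's algorithm.
f_1 = 7x^2 + 3/2xy - 2x - 2/5y - 146/5, LT = x^2.
f_2 = -2xy - 2y^2 + 16, LT = xy.
f_3 = -9x^2 - 3x + 4y + 34, LT = x^2.

S(f_1,f_2): lcm = x^2y. S = -11/14xy^2 - 2/7xy + 8x - 2/35y^2 - 146/35y.
  reduce S modulo (f_1, f_2, f_3):
  remainder 8x + 11/14y^3 + 8/35y^2 - 366/35y - 16/7 ≠ 0; add h_4 = 8x + 11/14y^3 + 8/35y^2 - 366/35y - 16/7 to the basis.

S(f_1,f_3): lcm = x^2. S = 3/14xy - 13/21x + 122/315y - 124/315.
  reduce S modulo (f_1, f_2, f_3, h_4):
  remainder 143/2352y^3 - 289/1470y^2 - 3721/8820y + 2522/2205 ≠ 0; add h_5 = 143/2352y^3 - 289/1470y^2 - 3721/8820y + 2522/2205 to the basis.

S(f_2,f_3): lcm = x^2y. S = xy^2 - 1/3xy - 8x + 4/9y^2 + 34/9y.
  reduce S modulo (f_1, f_2, f_3, h_4, h_5):
  remainder 2017/6435y^2 - 214/1287y - 152/165 ≠ 0; add h_6 = 2017/6435y^2 - 214/1287y - 152/165 to the basis.

S(f_2,h_5): lcm = xy^3. S = 2312/715xy^2 + 14884/2145xy - 3104/165x + y^4 - 8y^2.
  reduce S modulo (f_1, f_2, f_3, h_4, h_5, h_6):
  remainder -357105616/64896975y + 714211232/64896975 ≠ 0; add h_7 = -357105616/64896975y + 714211232/64896975 to the basis.

The other S-polynomials (S(f_1,h_4), S(f_2,h_4), S(f_3,h_4), S(f_1,h_5), S(f_3,h_5), S(h_4,h_5), S(f_1,h_6), S(f_2,h_6), S(f_3,h_6), S(h_4,h_6), S(h_5,h_6), S(f_1,h_7), S(f_2,h_7), S(f_3,h_7), S(h_4,h_7), S(h_5,h_7), S(h_6,h_7)) all reduce to 0 modulo the current basis, so we have a Gröbner basis.
Inter-reduce: drop elements whose leading term is divisible by another's, tail-reduce, and make monic.
Reduced Gröbner basis: {x - 2, y - 2}.
Label its elements g_1 = x - 2, g_2 = y - 2.

Reduce p = -xy + 4x - 3y^2 - 2y + 12 modulo G:
  leading term xy: subtract (-y)·g_1 from -xy + 4x - 3y^2 - 2y + 12 → 4x - 3y^2 - 4y + 12
  leading term x: subtract (4)·g_1 from 4x - 3y^2 - 4y + 12 → -3y^2 - 4y + 20
  leading term y^2: subtract (-3y)·g_2 from -3y^2 - 4y + 20 → -10y + 20
  leading term y: subtract (-10)·g_2 from -10y + 20 → 0
  normal form = 0.
Since the normal form is 0, p ∈ I.

-xy + 4x - 3y^2 - 2y + 12 lies in I (it reduces to 0).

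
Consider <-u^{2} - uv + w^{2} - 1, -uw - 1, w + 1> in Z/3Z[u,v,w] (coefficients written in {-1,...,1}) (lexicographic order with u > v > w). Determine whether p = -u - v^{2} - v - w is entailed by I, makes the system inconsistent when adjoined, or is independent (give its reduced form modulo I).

-u - v^{2} - v - w lies in I (it reduces to 0).

First compute the reduced Gröbner basis of I by Buchberger's algorithm.
f_1 = -u^{2} - uv + w^{2} - 1, LT = u^{2}.
f_2 = -uw - 1, LT = uw.
f_3 = w + 1, LT = w.

S(f_1,f_2): lcm = u^{2}w. S = uvw - u - w^{3} + w.
  leading term uvw: subtract (-v)·f_2 from uvw - u - w^{3} + w → -u - v - w^{3} + w
  leading term u: no divisor's leading term divides it; move -u to the remainder.
  leading term v: no divisor's leading term divides it; move -v to the remainder.
  leading term w^{3}: subtract (-w^{2})·f_3 from -w^{3} + w → w^{2} + w
  leading term w^{2}: subtract (w)·f_3 from w^{2} + w → 0
  remainder -u - v ≠ 0; add h_4 = -u - v to the basis.

S(f_2,f_3): lcm = uw. S = -u + 1.
  leading term u: subtract (1)·h_4 from -u + 1 → v + 1
  leading term v: no divisor's leading term divides it; move v to the remainder.
  leading term 1: no divisor's leading term divides it; move 1 to the remainder.
  remainder v + 1 ≠ 0; add h_5 = v + 1 to the basis.

The other S-polynomials (S(f_1,f_3), S(f_1,h_4), S(f_2,h_4), S(f_3,h_4), S(f_1,h_5), S(f_2,h_5), S(f_3,h_5), S(h_4,h_5)) all reduce to 0 modulo the current basis, so we have a Gröbner basis.
Inter-reduce: drop elements whose leading term is divisible by another's, tail-reduce, and make monic.
Reduced Gröbner basis: {u - 1, v + 1, w + 1}.
Label its elements g_1 = u - 1, g_2 = v + 1, g_3 = w + 1.

Reduce p = -u - v^{2} - v - w modulo G:
  leading term u: subtract (-1)·g_1 from -u - v^{2} - v - w → -v^{2} - v - w - 1
  leading term v^{2}: subtract (-v)·g_2 from -v^{2} - v - w - 1 → -w - 1
  leading term w: subtract (-1)·g_3 from -w - 1 → 0
  normal form = 0.
Since the normal form is 0, p ∈ I.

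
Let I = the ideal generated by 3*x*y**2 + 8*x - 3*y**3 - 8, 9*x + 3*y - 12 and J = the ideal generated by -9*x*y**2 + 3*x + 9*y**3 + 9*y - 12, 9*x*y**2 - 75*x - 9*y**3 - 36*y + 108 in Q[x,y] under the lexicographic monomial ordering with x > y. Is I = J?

For a fixed monomial order, each ideal has a unique reduced Gröbner basis; comparing bases decides equality.
Buchberger on the first generating set:
f_1 = 3*x*y**2 + 8*x - 3*y**3 - 8, LT = x*y**2.
f_2 = 9*x + 3*y - 12, LT = x.

S(f_1,f_2): lcm = x*y**2. S = 8/3*x - 4/3*y**3 + 4/3*y**2 - 8/3.
  reduce S modulo (f_1, f_2):
  remainder -4/3*y**3 + 4/3*y**2 - 8/9*y + 8/9 ≠ 0; add g_3 = -4/3*y**3 + 4/3*y**2 - 8/9*y + 8/9 to the basis.

The other S-polynomials (S(f_1,g_3), S(f_2,g_3)) all reduce to 0 modulo the current basis, so we have a Gröbner basis.
Inter-reduce: drop elements whose leading term is divisible by another's, tail-reduce, and make monic.
Reduced Gröbner basis: {x + 1/3*y - 4/3, y**3 - y**2 + 2/3*y - 2/3}.

Buchberger on the second generating set:
h_1 = -9*x*y**2 + 3*x + 9*y**3 + 9*y - 12, LT = x*y**2.
h_2 = 9*x*y**2 - 75*x - 9*y**3 - 36*y + 108, LT = x*y**2.

S(h_1,h_2): lcm = x*y**2. S = 8*x + 3*y - 32/3.
  reduce S modulo (h_1, h_2):
  remainder 8*x + 3*y - 32/3 ≠ 0; add k_3 = 8*x + 3*y - 32/3 to the basis.

S(h_1,k_3): lcm = x*y**2. S = -1/3*x - 11/8*y**3 + 4/3*y**2 - y + 4/3.
  reduce S modulo (h_1, h_2, k_3):
  remainder -11/8*y**3 + 4/3*y**2 - 7/8*y + 8/9 ≠ 0; add k_4 = -11/8*y**3 + 4/3*y**2 - 7/8*y + 8/9 to the basis.

The other S-polynomials (S(h_2,k_3), S(h_1,k_4), S(h_2,k_4), S(k_3,k_4)) all reduce to 0 modulo the current basis, so we have a Gröbner basis.
Inter-reduce: drop elements whose leading term is divisible by another's, tail-reduce, and make monic.
Reduced Gröbner basis: {x + 3/8*y - 4/3, y**3 - 32/33*y**2 + 7/11*y - 64/99}.

The bases are distinct; the ideals are different.

No, the ideals differ.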